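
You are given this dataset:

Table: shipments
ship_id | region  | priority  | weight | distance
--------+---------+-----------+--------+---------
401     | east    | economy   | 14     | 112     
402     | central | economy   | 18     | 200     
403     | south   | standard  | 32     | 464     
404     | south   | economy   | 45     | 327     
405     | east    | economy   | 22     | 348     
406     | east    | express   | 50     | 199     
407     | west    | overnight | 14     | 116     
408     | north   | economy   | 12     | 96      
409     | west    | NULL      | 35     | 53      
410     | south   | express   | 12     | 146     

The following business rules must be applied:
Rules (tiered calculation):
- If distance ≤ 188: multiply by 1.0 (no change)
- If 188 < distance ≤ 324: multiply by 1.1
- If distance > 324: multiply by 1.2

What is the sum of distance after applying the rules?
2328.7

Step 1: Tier 1 (distance ≤ 188): 5 records, sum = 523 × 1.0 = 523.0
Step 2: Tier 2 (188 < distance ≤ 324): 2 records, sum = 399 × 1.1 = 438.9
Step 3: Tier 3 (distance > 324): 3 records, sum = 1139 × 1.2 = 1366.8
Step 4: Final sum = 523.0 + 438.9 + 1366.8 = 2328.7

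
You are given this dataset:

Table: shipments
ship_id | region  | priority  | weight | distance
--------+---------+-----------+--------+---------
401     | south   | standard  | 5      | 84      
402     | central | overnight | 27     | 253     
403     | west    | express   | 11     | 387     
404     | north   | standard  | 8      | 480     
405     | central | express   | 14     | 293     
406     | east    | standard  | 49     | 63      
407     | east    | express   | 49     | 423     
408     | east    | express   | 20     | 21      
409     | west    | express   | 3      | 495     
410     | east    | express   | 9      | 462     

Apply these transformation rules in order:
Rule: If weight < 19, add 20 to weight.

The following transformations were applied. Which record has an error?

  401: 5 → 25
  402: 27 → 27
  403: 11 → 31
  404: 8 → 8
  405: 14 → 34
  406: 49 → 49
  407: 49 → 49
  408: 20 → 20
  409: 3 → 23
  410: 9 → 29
Record 404 has an error. The correct transformed value should be 28, not 8.

Step 1: Check each record against the rule
Step 2: Record 404 has weight = 8
Step 3: Since 8 < 19, the bonus should have been applied
Step 4: Correct value = 28, but claimed value = 8
Conclusion: Record 404 has the error.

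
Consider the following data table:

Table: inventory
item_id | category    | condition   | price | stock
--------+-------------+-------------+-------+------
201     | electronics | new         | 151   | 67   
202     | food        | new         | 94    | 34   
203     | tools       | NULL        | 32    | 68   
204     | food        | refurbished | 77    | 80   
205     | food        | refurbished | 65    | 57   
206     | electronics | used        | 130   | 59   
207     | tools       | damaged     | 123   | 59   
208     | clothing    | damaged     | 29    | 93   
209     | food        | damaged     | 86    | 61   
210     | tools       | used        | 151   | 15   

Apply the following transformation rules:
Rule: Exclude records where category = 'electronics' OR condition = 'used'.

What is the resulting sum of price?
506

Step 1: Find records where category = 'electronics' OR condition = 'used'
Step 2: 3 records match, summing to 432
Step 3: Original sum: 938
Step 4: Remaining sum = 938 - 432 = 506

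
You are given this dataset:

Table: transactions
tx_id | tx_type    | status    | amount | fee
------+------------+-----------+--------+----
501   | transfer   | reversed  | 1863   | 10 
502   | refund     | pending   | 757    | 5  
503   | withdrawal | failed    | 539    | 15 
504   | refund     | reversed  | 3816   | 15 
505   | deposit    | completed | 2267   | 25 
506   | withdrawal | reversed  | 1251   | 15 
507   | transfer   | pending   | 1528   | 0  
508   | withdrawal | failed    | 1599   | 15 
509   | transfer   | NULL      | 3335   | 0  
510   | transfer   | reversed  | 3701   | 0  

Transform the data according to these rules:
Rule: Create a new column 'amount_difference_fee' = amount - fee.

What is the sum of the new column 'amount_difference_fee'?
20556

Step 1: For each record, compute amount - fee
Example calculations:
  1863 - 10 = 1853
  757 - 5 = 752
  539 - 15 = 524
  ...
Step 2: Sum all derived values
Step 3: Total = 20556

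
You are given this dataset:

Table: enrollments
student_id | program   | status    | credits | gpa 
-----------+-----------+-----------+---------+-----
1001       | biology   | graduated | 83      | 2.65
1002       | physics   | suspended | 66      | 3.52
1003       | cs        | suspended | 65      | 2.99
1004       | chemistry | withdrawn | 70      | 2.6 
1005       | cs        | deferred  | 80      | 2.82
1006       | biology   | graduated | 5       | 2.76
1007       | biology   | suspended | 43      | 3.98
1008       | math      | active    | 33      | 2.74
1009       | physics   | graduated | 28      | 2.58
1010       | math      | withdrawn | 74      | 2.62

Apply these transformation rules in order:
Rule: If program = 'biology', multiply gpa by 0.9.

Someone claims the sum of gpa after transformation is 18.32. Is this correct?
No, the correct result is 28.32.

Step 1: Calculate the correct sum after transformation
Step 2: Apply multiplier 0.9 to records where program = 'biology'
Step 3: Correct result = 28.32
Step 4: Claimed result = 18.32
Step 5: 28.32 ≠ 18.32
Conclusion: The claimed result is incorrect. The correct answer is 28.32.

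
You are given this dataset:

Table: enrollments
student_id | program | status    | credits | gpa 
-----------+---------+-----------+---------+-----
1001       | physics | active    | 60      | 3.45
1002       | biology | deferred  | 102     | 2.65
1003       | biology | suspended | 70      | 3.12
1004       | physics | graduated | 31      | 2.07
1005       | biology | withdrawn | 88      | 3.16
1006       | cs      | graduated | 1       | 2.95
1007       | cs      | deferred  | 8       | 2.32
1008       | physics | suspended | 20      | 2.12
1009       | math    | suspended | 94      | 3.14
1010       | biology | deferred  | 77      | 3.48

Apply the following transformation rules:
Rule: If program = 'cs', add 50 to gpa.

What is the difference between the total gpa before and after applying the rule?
100.0

Step 1: Original sum of gpa = 28.46
Step 2: 2 records have program = 'cs'
Step 3: Each affected record changes by 50
Step 4: Total change = 2 × 50 = 100
Step 5: New sum = 28.46 + 100 = 128.46
Step 6: Difference = |128.46 - 28.46| = 100.0
        (Sum increased by 100.0)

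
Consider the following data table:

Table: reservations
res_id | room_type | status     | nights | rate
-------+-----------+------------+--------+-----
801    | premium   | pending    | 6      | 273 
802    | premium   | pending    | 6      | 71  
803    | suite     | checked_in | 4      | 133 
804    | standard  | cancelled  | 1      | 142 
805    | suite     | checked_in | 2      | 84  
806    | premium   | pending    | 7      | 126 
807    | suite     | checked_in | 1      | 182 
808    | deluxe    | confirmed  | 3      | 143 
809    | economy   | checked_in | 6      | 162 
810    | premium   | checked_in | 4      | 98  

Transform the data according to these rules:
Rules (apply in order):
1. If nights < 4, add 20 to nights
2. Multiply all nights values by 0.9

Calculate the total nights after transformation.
108.0

Step 1: Apply Rule 1 - Add 20 to records with nights < 4
  - 4 records affected: 7 + (4 × 20) = 87
  - Unaffected records: 33
  - Sum after Rule 1: 120
Step 2: Apply Rule 2 - Multiply all by 0.9
  - 120 × 0.9 = 108.0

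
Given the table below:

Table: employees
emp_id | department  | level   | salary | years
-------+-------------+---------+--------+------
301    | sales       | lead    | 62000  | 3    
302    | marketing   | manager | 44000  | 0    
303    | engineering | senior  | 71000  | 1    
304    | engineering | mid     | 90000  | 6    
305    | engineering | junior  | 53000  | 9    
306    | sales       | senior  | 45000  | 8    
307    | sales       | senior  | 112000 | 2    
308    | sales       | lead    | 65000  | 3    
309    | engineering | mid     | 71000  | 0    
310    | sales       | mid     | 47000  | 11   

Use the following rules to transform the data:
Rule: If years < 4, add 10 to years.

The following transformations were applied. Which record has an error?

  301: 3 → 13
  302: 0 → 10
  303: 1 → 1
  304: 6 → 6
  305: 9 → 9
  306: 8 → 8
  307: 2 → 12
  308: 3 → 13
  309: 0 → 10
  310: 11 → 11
Record 303 has an error. The correct transformed value should be 11, not 1.

Step 1: Check each record against the rule
Step 2: Record 303 has years = 1
Step 3: Since 1 < 4, the bonus should have been applied
Step 4: Correct value = 11, but claimed value = 1
Conclusion: Record 303 has the error.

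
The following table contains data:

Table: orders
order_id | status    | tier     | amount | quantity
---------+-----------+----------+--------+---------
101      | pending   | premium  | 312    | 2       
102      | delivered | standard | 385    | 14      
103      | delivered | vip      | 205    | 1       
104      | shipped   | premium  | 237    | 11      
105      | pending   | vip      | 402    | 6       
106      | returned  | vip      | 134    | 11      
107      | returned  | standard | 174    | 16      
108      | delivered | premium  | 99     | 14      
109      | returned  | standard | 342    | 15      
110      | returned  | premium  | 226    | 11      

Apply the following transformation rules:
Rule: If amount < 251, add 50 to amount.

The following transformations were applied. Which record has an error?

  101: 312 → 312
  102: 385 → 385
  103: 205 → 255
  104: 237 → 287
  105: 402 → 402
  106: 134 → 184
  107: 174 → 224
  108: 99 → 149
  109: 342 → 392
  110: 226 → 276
Record 109 has an error. The correct transformed value should be 342, not 392.

Step 1: Check each record against the rule
Step 2: Record 109 has amount = 342
Step 3: Since 342 >= 251, the bonus should not have been applied
Step 4: Correct value = 342, but claimed value = 392
Conclusion: Record 109 has the error.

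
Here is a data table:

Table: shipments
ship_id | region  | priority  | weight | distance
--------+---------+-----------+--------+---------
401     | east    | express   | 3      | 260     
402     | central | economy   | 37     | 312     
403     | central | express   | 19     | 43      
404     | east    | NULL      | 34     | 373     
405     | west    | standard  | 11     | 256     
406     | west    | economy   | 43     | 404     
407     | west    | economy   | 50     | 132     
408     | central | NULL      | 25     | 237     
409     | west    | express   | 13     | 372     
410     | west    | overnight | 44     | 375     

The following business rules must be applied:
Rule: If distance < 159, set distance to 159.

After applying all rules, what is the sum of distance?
2907

Step 1: 2 records have distance < 159
Step 2: These records originally summed to 175
Step 3: After setting to minimum: 2 × 159 = 318
Step 4: Unaffected records sum: 2589
Step 5: Final sum = 318 + 2589 = 2907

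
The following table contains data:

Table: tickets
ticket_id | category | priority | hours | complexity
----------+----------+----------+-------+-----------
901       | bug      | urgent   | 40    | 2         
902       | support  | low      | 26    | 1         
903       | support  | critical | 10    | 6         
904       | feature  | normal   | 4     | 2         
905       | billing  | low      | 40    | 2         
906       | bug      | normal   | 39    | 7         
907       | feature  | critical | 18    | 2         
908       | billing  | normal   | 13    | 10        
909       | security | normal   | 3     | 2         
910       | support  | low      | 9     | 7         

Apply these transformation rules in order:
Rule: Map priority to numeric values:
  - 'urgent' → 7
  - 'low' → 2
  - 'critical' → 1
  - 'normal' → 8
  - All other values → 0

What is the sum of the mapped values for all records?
47

Step 1: Apply mapping to each record
Step 2: Count by status:
  'urgent': 1 records × 7 = 7
  'low': 3 records × 2 = 6
  'critical': 2 records × 1 = 2
  'normal': 4 records × 8 = 32
Step 3: Sum all mapped values = 47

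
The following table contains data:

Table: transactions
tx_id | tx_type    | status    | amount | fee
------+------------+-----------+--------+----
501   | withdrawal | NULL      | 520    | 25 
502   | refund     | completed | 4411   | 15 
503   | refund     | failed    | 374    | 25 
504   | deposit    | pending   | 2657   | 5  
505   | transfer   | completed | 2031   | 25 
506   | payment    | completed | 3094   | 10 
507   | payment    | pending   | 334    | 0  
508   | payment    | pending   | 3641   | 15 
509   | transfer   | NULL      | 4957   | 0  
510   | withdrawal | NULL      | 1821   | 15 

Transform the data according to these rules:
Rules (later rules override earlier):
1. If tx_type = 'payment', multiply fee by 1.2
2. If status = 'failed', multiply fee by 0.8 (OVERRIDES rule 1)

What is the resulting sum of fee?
135.0

Step 1: Rule 2 takes priority for records with status = 'failed'
  - 1 records: 25 × 0.8 = 20.0
Step 2: Rule 1 applies to remaining records with tx_type = 'payment'
  - 3 records: 25 × 1.2 = 30.0
Step 3: Other records unchanged: 85
Step 4: Final sum = 20.0 + 30.0 + 85 = 135.0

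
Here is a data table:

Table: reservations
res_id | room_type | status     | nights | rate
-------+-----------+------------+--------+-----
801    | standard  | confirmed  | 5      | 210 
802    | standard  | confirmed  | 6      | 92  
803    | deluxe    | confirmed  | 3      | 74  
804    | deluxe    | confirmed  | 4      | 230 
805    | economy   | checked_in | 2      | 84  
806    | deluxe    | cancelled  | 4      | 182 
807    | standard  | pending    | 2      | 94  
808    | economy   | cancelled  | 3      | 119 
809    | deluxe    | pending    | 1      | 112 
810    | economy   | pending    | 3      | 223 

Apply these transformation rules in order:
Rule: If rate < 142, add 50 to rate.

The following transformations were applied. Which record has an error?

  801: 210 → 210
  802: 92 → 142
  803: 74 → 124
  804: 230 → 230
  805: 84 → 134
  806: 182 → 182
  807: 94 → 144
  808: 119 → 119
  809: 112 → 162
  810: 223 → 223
Record 808 has an error. The correct transformed value should be 169, not 119.

Step 1: Check each record against the rule
Step 2: Record 808 has rate = 119
Step 3: Since 119 < 142, the bonus should have been applied
Step 4: Correct value = 169, but claimed value = 119
Conclusion: Record 808 has the error.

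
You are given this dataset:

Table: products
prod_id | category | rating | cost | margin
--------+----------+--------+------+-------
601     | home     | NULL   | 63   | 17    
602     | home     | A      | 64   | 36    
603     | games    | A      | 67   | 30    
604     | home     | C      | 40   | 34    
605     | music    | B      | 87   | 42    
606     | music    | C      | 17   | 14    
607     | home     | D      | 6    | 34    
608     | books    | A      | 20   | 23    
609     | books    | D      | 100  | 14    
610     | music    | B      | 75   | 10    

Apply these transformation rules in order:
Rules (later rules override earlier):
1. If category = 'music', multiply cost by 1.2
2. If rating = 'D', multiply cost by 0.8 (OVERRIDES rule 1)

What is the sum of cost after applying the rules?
553.6

Step 1: Rule 2 takes priority for records with rating = 'D'
  - 2 records: 106 × 0.8 = 84.8
Step 2: Rule 1 applies to remaining records with category = 'music'
  - 3 records: 179 × 1.2 = 214.8
Step 3: Other records unchanged: 254
Step 4: Final sum = 84.8 + 214.8 + 254 = 553.6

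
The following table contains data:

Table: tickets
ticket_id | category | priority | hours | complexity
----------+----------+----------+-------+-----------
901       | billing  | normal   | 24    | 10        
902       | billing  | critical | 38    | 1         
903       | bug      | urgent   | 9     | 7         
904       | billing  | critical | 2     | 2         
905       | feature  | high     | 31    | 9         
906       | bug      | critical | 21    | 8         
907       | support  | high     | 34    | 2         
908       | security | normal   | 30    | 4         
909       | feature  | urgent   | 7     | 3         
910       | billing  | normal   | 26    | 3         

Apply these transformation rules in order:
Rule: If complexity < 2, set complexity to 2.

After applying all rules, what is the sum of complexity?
50

Step 1: 1 records have complexity < 2
Step 2: These records originally summed to 1
Step 3: After setting to minimum: 1 × 2 = 2
Step 4: Unaffected records sum: 48
Step 5: Final sum = 2 + 48 = 50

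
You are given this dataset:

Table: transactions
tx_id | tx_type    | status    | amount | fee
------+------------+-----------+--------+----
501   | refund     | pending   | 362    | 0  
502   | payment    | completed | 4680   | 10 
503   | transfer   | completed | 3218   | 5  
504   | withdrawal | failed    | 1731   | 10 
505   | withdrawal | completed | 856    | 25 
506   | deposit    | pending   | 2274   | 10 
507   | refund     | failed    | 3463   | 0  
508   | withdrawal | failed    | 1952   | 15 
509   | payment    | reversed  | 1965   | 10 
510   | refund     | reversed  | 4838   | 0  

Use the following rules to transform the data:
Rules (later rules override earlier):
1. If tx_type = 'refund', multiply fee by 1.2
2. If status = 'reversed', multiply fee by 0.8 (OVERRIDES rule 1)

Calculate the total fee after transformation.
83.0

Step 1: Rule 2 takes priority for records with status = 'reversed'
  - 2 records: 10 × 0.8 = 8.0
Step 2: Rule 1 applies to remaining records with tx_type = 'refund'
  - 2 records: 0 × 1.2 = 0.0
Step 3: Other records unchanged: 75
Step 4: Final sum = 8.0 + 0.0 + 75 = 83.0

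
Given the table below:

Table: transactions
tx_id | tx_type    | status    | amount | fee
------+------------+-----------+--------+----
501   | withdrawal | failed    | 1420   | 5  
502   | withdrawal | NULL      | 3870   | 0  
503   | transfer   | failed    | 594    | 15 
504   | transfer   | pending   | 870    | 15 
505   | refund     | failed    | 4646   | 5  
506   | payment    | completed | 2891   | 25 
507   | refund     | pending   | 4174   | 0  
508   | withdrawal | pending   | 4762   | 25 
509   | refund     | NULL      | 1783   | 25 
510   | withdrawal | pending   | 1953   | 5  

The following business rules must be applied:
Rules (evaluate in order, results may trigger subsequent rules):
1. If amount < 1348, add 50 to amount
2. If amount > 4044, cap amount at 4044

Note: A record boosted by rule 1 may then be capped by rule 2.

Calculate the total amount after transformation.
25613

Step 1: Apply rule 1 to records with amount < 1348
  - 2 records get bonus of 50
  - Of these, 0 records then exceed 4044 and get capped
Step 2: Apply rule 2 to records with amount > 4044
  - 3 records (original) are capped
Step 3: Calculate final sum = 25613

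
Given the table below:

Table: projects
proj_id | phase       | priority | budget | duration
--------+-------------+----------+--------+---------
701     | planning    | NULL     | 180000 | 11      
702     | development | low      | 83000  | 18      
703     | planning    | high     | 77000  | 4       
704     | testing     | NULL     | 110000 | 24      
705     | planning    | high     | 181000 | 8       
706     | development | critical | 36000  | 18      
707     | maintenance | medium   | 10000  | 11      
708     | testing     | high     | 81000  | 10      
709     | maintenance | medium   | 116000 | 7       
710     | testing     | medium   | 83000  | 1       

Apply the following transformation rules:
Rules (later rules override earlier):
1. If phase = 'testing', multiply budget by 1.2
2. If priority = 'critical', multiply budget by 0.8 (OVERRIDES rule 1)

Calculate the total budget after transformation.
1004600.0

Step 1: Rule 2 takes priority for records with priority = 'critical'
  - 1 records: 36000 × 0.8 = 28800.0
Step 2: Rule 1 applies to remaining records with phase = 'testing'
  - 3 records: 274000 × 1.2 = 328800.0
Step 3: Other records unchanged: 647000
Step 4: Final sum = 28800.0 + 328800.0 + 647000 = 1004600.0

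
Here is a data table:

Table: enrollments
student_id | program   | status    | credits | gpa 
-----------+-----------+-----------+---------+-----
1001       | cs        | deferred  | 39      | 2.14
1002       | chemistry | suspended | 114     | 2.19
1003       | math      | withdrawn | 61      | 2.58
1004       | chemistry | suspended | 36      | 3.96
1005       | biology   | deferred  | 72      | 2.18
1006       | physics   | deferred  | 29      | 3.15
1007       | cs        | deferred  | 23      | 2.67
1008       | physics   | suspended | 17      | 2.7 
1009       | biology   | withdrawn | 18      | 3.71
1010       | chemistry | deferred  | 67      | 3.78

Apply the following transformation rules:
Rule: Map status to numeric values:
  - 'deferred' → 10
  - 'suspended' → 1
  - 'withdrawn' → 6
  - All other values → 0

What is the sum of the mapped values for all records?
65

Step 1: Apply mapping to each record
Step 2: Count by status:
  'deferred': 5 records × 10 = 50
  'suspended': 3 records × 1 = 3
  'withdrawn': 2 records × 6 = 12
Step 3: Sum all mapped values = 65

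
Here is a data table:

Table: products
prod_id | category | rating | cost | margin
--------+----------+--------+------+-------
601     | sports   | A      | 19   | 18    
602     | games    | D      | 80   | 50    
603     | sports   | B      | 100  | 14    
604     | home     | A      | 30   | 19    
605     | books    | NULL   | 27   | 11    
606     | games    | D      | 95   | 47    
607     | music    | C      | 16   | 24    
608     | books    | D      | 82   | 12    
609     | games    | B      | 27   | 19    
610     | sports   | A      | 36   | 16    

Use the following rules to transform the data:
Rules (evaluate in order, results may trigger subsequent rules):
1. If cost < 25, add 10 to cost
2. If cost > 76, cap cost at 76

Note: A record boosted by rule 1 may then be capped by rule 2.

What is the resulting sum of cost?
479

Step 1: Apply rule 1 to records with cost < 25
  - 2 records get bonus of 10
  - Of these, 0 records then exceed 76 and get capped
Step 2: Apply rule 2 to records with cost > 76
  - 4 records (original) are capped
Step 3: Calculate final sum = 479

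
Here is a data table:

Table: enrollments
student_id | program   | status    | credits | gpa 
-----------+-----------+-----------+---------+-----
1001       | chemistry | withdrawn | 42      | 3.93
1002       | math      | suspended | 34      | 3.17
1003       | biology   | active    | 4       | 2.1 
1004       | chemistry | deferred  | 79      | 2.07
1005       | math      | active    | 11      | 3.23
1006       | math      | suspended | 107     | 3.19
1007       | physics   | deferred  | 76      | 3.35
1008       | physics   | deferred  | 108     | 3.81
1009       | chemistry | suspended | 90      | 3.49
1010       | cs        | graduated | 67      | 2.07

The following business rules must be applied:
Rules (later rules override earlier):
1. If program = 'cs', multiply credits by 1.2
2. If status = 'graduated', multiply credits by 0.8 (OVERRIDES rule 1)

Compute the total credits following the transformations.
604.6

Step 1: Rule 2 takes priority for records with status = 'graduated'
  - 1 records: 67 × 0.8 = 53.6
Step 2: Rule 1 applies to remaining records with program = 'cs'
  - 0 records: 0 × 1.2 = 0.0
Step 3: Other records unchanged: 551
Step 4: Final sum = 53.6 + 0.0 + 551 = 604.6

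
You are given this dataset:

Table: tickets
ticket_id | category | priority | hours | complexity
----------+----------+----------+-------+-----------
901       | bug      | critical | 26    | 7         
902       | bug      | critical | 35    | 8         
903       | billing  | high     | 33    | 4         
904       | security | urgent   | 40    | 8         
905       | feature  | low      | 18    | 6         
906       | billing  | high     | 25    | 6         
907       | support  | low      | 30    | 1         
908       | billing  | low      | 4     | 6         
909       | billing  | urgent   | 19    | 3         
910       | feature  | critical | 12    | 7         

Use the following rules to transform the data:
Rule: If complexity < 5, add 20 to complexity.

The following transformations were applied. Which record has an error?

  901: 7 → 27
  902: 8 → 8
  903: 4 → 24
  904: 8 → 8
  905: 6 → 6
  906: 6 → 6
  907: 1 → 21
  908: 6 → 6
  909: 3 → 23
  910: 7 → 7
Record 901 has an error. The correct transformed value should be 7, not 27.

Step 1: Check each record against the rule
Step 2: Record 901 has complexity = 7
Step 3: Since 7 >= 5, the bonus should not have been applied
Step 4: Correct value = 7, but claimed value = 27
Conclusion: Record 901 has the error.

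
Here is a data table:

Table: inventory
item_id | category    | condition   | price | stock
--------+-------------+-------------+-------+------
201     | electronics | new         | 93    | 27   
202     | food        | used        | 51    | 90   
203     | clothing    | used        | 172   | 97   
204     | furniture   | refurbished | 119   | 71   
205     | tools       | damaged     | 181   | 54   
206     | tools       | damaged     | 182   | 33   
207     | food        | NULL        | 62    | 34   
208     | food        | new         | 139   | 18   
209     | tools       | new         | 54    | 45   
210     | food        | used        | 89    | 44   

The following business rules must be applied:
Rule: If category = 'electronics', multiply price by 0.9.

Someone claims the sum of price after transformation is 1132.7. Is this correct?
Yes, the result is correct.

Step 1: Calculate the correct sum after transformation
Step 2: Apply multiplier 0.9 to records where category = 'electronics'
Step 3: Correct result = 1132.7
Step 4: Claimed result = 1132.7
Step 5: 1132.7 = 1132.7 ✓
Conclusion: The claimed result is correct.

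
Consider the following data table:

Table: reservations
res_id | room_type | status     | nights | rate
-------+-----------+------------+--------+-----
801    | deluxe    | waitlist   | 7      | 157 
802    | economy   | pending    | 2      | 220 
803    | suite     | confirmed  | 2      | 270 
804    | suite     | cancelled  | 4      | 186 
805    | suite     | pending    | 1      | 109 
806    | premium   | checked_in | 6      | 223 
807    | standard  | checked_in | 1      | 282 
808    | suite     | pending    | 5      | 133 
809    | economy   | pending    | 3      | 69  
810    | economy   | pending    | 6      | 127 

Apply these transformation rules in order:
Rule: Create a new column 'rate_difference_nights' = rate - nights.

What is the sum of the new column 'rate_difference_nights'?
1739

Step 1: For each record, compute rate - nights
Example calculations:
  157 - 7 = 150
  220 - 2 = 218
  270 - 2 = 268
  ...
Step 2: Sum all derived values
Step 3: Total = 1739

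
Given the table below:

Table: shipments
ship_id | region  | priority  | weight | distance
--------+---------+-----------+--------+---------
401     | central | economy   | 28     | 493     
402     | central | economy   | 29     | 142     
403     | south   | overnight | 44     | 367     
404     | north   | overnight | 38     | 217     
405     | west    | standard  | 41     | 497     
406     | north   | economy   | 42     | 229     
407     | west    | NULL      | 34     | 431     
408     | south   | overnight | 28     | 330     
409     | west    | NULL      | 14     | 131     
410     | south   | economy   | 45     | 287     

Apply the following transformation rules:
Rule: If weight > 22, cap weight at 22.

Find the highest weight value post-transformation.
22

Step 1: Original maximum weight = 45
Step 2: Apply cap at 22
Step 3: 9 records had weight > 22 and were capped
Step 4: Maximum after transformation = 22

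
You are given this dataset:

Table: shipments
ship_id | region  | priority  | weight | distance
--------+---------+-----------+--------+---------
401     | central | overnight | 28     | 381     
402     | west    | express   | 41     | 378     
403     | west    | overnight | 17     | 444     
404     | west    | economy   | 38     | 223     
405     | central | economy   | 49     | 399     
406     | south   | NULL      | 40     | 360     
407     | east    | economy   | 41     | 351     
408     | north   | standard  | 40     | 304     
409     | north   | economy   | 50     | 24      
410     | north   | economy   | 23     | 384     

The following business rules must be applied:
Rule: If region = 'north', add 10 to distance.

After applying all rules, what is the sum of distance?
3278

Step 1: Count records where region = 'north': 3
Step 2: Total bonus added: 3 × 10 = 30
Step 3: Original sum of distance: 3248
Step 4: Final sum = 3248 + 30 = 3278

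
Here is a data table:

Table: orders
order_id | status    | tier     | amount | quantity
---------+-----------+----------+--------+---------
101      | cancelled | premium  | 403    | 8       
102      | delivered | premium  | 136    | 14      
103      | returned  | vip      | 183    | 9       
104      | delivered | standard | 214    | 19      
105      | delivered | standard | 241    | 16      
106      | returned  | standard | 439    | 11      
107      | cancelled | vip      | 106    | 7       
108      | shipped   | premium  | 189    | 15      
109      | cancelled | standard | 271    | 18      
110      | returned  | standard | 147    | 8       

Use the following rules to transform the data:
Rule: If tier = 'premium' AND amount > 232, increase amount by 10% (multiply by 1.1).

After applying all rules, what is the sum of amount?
2369.3

Step 1: Find records where tier = 'premium' AND amount > 232
Step 2: 1 records match, summing to 403
Step 3: After multiplier: 403 × 1.1 = 443.3
Step 4: Unaffected records sum: 1926
Step 5: Final sum = 443.3 + 1926 = 2369.3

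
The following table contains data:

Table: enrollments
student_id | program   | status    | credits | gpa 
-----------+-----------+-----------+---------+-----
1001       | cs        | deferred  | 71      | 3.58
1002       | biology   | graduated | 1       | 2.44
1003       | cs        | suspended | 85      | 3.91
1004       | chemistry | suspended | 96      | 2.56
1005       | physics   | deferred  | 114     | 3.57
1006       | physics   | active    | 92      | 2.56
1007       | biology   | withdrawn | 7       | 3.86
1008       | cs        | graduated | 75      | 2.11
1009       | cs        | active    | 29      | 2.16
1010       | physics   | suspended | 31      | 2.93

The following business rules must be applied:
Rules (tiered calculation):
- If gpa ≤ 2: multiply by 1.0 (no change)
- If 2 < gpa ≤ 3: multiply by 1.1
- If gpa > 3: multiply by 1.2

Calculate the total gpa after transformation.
34.14

Step 1: Tier 1 (gpa ≤ 2): 0 records, sum = 0 × 1.0 = 0.0
Step 2: Tier 2 (2 < gpa ≤ 3): 6 records, sum = 14.76 × 1.1 = 16.24
Step 3: Tier 3 (gpa > 3): 4 records, sum = 14.92 × 1.2 = 17.9
Step 4: Final sum = 0.0 + 16.24 + 17.9 = 34.14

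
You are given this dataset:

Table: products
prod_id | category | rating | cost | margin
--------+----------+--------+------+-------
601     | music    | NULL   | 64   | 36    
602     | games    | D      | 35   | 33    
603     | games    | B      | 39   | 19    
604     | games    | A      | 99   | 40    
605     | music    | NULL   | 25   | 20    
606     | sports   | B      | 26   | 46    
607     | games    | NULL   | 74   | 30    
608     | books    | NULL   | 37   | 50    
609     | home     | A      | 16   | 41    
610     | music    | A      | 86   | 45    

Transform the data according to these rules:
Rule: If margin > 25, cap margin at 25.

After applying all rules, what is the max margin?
25

Step 1: Original maximum margin = 50
Step 2: Apply cap at 25
Step 3: 8 records had margin > 25 and were capped
Step 4: Maximum after transformation = 25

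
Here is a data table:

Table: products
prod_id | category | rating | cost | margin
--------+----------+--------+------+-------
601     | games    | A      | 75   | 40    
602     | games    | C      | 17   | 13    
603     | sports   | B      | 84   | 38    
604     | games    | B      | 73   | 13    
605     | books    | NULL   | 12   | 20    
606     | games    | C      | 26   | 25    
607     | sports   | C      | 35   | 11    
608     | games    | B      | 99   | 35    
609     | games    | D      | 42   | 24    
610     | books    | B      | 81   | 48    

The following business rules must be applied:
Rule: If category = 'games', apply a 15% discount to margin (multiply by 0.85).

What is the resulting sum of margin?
244.5

Step 1: Records with category = 'games' have total margin = 150
Step 2: Apply multiplier: 150 × 0.85 = 127.5
Step 3: Other records total: 117
Step 4: Final sum = 127.5 + 117 = 244.5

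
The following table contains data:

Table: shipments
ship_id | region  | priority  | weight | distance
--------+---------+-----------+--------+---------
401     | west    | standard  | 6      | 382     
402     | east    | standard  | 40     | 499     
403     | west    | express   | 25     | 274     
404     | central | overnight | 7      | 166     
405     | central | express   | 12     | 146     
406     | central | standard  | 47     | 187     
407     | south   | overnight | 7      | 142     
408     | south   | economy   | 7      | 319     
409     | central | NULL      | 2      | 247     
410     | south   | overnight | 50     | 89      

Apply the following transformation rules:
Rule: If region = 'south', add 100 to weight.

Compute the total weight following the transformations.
503

Step 1: Count records where region = 'south': 3
Step 2: Total bonus added: 3 × 100 = 300
Step 3: Original sum of weight: 203
Step 4: Final sum = 203 + 300 = 503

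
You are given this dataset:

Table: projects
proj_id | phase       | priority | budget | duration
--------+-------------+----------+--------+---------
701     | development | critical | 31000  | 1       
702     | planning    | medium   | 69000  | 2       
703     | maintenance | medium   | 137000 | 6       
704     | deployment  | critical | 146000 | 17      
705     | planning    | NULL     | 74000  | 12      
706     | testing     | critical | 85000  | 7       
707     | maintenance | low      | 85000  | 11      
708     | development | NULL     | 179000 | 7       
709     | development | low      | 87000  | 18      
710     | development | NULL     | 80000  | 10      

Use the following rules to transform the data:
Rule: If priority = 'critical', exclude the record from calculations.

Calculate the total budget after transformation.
711000

Step 1: Identify records where priority = 'critical'
Step 2: The excluded records sum to 262000
Step 3: Original total budget = 973000
Step 4: Remaining total = 973000 - 262000 = 711000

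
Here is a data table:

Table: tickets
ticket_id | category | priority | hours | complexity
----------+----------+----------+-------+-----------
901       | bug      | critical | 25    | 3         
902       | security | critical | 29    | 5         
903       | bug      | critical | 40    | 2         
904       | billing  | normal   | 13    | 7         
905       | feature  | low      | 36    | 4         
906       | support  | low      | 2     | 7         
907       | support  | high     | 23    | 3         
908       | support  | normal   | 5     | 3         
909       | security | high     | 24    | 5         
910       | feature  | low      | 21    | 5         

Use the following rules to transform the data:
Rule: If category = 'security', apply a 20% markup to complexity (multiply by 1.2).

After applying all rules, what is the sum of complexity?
46.0

Step 1: Records with category = 'security' have total complexity = 10
Step 2: Apply multiplier: 10 × 1.2 = 12.0
Step 3: Other records total: 34
Step 4: Final sum = 12.0 + 34 = 46.0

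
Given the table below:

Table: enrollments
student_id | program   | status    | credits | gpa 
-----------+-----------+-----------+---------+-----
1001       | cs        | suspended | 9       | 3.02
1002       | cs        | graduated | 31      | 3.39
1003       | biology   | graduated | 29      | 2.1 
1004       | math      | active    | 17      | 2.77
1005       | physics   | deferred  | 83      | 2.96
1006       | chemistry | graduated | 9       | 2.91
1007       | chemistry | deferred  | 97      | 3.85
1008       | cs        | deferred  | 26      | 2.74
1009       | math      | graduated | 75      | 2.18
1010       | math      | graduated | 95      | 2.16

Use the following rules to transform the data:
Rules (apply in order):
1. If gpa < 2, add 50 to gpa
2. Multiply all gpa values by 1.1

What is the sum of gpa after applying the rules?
30.89

Step 1: Apply Rule 1 - Add 50 to records with gpa < 2
  - 0 records affected: 0 + (0 × 50) = 0
  - Unaffected records: 28.08
  - Sum after Rule 1: 28.08
Step 2: Apply Rule 2 - Multiply all by 1.1
  - 28.08 × 1.1 = 30.89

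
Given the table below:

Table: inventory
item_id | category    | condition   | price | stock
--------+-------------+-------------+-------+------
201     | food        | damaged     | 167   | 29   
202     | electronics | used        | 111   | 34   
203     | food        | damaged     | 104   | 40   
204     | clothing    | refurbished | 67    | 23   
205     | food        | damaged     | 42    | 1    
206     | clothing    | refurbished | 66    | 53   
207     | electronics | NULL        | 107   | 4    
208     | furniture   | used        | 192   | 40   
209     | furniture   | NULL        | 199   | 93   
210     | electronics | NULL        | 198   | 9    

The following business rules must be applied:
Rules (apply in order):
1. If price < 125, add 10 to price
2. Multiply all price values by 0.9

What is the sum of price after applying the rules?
1181.7

Step 1: Apply Rule 1 - Add 10 to records with price < 125
  - 6 records affected: 497 + (6 × 10) = 557
  - Unaffected records: 756
  - Sum after Rule 1: 1313
Step 2: Apply Rule 2 - Multiply all by 0.9
  - 1313 × 0.9 = 1181.7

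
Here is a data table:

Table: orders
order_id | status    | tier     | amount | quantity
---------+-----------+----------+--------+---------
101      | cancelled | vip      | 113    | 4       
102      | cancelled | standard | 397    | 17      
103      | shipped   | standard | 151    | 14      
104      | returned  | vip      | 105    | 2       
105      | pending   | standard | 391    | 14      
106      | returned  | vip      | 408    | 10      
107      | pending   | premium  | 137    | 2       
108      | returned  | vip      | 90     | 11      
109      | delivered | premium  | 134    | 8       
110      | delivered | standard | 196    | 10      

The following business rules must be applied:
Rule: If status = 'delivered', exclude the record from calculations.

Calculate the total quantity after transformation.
74

Step 1: Identify records where status = 'delivered'
Step 2: The excluded records sum to 18
Step 3: Original total quantity = 92
Step 4: Remaining total = 92 - 18 = 74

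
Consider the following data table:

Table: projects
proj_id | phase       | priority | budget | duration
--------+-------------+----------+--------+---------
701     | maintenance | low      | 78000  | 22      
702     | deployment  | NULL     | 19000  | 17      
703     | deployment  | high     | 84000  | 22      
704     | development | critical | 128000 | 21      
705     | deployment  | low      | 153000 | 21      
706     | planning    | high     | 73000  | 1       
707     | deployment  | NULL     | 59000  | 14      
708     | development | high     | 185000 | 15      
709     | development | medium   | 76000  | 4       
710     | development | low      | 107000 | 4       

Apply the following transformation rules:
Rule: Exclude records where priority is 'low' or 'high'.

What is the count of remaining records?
4

Step 1: Count records to exclude
  - 3 (low) + 3 (high) = 6 records
Step 2: Total records: 10
Step 3: Remaining = 10 - 6 = 4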